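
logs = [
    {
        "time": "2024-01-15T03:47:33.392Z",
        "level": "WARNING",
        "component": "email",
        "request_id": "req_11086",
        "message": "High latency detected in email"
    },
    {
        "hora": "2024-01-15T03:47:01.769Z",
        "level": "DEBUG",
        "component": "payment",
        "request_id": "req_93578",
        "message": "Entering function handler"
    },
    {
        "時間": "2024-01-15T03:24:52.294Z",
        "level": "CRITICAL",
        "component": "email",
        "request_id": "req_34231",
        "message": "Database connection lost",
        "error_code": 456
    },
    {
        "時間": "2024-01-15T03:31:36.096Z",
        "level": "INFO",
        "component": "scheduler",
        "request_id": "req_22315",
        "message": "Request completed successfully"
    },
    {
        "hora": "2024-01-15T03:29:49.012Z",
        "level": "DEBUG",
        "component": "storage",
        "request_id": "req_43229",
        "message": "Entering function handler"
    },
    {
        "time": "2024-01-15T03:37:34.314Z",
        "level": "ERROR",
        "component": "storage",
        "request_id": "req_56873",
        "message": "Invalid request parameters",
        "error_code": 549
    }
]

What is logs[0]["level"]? "WARNING"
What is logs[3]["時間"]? "2024-01-15T03:31:36.096Z"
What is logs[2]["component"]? "email"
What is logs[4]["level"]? "DEBUG"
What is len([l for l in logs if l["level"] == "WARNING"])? 1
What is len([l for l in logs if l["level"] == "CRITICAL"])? 1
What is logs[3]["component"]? "scheduler"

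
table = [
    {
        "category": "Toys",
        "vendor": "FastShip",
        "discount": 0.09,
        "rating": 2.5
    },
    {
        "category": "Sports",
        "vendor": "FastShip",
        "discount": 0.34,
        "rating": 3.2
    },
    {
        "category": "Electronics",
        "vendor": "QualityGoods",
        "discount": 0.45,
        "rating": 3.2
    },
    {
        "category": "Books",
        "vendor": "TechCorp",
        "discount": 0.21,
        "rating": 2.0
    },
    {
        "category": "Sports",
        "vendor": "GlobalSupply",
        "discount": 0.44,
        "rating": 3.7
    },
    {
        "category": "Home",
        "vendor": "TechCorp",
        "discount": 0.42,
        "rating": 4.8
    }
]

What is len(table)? 6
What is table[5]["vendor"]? "TechCorp"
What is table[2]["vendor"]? "QualityGoods"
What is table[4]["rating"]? 3.7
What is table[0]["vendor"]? "FastShip"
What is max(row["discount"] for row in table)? 0.45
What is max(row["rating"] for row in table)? 4.8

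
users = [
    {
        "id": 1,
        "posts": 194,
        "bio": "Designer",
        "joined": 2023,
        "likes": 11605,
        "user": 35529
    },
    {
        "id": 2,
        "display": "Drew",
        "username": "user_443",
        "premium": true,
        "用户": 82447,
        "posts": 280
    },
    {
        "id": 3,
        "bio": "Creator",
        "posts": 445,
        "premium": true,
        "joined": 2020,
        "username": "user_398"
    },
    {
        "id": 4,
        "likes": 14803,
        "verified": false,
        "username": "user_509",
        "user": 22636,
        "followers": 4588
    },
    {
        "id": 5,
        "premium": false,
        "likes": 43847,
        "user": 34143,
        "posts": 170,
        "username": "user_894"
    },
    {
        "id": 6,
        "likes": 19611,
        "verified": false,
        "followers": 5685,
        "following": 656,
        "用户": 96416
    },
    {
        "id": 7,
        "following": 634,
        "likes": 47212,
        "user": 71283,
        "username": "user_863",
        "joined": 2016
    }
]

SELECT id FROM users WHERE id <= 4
[1, 2, 3, 4]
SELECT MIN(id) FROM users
1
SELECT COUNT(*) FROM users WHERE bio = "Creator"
1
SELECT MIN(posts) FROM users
170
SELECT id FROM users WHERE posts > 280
[3]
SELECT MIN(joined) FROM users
2016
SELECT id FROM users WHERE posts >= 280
[2, 3]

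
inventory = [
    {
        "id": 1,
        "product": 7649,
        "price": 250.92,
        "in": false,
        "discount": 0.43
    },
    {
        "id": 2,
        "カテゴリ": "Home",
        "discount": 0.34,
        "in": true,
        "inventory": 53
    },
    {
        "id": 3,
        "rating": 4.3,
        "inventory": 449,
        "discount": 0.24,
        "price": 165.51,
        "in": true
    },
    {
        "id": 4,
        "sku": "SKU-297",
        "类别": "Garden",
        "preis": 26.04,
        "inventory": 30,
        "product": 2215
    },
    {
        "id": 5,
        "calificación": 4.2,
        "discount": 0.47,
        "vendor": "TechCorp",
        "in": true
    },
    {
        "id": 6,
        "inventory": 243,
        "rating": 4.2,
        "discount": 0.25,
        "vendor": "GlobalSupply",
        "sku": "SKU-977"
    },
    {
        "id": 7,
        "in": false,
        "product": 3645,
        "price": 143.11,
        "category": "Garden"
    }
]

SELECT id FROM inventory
[1, 2, 3, 4, 5, 6, 7]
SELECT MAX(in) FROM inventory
True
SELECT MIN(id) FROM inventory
1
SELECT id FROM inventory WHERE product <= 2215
[4]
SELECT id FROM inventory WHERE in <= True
[1, 2, 3, 5, 7]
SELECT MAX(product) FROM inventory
7649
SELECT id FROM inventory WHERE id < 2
[1]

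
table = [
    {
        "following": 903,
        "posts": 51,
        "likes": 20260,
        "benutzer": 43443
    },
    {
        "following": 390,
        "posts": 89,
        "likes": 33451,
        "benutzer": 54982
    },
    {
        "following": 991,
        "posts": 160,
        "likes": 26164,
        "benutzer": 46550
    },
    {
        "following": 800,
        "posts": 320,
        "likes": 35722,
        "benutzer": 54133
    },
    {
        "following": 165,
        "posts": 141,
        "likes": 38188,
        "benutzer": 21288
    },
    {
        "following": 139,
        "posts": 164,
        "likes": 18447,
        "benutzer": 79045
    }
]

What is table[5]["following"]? 139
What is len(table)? 6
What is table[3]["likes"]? 35722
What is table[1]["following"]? 390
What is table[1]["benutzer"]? 54982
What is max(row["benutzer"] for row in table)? 79045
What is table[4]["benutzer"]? 21288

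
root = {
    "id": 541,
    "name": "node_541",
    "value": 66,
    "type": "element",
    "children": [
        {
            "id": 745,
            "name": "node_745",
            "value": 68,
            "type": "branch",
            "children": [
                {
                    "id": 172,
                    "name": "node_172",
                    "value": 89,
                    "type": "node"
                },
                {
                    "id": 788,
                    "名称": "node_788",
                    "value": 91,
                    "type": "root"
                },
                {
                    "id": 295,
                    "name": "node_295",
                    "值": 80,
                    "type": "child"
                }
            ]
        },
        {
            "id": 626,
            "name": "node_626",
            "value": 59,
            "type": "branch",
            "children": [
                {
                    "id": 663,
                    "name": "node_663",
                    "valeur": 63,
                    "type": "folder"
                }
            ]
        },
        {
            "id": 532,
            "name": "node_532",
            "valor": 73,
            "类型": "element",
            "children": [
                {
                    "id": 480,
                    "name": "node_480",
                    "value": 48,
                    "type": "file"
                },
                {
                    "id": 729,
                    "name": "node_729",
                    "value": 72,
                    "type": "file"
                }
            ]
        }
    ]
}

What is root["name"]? "node_541"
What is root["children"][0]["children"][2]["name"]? "node_295"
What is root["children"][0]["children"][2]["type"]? "child"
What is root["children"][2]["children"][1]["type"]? "file"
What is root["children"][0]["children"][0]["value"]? 89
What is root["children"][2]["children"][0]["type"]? "file"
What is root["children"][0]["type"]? "branch"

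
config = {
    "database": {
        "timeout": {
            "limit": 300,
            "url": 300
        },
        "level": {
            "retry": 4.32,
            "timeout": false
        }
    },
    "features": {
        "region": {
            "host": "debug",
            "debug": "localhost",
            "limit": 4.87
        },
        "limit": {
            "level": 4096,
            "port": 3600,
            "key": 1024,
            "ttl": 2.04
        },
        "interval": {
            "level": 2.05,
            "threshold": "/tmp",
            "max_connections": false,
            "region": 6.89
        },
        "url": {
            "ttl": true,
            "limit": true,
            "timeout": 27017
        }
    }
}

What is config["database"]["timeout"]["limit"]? 300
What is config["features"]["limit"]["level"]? 4096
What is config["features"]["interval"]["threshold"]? "/tmp"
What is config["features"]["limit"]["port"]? 3600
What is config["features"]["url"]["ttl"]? True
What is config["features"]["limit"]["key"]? 1024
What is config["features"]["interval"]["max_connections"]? False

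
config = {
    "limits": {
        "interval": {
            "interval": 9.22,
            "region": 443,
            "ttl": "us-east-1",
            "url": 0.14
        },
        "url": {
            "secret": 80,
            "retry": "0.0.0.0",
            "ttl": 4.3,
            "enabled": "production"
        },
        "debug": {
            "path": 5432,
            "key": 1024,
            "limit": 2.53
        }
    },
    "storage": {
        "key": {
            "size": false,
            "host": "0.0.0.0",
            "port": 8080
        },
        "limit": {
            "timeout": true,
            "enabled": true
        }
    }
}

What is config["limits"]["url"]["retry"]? "0.0.0.0"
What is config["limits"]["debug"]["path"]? 5432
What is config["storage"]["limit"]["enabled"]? True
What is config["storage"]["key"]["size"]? False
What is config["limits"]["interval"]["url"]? 0.14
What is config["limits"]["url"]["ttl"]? 4.3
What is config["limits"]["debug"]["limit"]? 2.53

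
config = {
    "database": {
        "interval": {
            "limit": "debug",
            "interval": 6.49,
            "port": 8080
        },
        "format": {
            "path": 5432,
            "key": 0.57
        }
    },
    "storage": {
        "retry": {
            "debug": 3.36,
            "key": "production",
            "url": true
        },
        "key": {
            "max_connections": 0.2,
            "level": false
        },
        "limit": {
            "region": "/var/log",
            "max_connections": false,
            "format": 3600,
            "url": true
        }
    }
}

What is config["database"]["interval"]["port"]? 8080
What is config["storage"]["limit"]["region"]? "/var/log"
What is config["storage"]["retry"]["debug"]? 3.36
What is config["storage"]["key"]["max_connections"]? 0.2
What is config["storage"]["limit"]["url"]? True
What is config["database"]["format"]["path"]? 5432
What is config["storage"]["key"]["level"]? False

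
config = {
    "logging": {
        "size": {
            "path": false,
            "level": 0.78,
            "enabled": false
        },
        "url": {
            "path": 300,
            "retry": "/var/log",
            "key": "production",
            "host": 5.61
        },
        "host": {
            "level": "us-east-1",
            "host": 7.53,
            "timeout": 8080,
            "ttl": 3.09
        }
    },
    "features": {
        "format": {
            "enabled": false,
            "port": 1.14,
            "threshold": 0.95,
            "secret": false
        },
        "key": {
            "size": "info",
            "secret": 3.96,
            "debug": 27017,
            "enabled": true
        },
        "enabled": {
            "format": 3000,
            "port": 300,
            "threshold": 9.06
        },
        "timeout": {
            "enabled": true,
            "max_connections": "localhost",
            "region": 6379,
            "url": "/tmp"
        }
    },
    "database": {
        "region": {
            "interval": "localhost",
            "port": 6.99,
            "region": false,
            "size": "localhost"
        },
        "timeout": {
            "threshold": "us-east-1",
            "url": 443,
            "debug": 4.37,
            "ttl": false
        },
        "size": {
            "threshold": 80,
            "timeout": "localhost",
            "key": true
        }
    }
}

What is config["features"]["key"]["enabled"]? True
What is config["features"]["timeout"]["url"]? "/tmp"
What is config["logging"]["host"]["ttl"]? 3.09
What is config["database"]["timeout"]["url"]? 443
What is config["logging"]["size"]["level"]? 0.78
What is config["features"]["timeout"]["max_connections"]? "localhost"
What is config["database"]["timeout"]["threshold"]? "us-east-1"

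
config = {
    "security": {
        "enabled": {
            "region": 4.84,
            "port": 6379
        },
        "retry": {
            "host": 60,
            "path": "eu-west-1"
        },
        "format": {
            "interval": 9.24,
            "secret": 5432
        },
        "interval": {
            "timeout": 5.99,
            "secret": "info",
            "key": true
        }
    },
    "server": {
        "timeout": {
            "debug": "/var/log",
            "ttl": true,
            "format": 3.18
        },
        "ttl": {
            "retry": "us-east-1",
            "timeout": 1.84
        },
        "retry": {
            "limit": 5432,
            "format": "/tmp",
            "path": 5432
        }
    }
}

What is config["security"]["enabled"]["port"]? 6379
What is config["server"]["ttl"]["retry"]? "us-east-1"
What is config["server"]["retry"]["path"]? 5432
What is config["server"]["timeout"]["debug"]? "/var/log"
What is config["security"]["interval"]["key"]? True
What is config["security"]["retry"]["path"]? "eu-west-1"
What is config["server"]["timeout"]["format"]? 3.18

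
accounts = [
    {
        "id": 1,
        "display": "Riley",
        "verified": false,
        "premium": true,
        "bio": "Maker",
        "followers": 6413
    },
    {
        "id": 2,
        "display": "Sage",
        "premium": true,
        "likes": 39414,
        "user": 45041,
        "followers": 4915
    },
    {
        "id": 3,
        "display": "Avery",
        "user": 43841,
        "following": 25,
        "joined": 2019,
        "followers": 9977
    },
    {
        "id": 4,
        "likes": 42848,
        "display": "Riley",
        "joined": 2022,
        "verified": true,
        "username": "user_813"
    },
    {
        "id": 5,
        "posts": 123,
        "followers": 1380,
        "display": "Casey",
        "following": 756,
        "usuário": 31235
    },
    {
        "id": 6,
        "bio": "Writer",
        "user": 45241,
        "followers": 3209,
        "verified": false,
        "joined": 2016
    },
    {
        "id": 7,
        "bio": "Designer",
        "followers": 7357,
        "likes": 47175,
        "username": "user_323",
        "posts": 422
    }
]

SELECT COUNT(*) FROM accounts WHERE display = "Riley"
2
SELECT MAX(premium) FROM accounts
True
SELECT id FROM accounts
[1, 2, 3, 4, 5, 6, 7]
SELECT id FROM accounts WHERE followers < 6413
[2, 5, 6]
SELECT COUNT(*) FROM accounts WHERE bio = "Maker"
1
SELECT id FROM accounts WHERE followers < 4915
[5, 6]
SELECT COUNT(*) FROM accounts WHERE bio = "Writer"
1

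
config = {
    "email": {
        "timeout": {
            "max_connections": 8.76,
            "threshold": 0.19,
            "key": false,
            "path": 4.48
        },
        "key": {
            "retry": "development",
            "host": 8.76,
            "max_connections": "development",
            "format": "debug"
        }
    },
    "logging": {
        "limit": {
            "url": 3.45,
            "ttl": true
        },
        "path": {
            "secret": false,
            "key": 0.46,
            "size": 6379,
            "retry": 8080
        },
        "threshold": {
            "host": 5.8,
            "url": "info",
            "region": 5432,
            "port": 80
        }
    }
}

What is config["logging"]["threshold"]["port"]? 80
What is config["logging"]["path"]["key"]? 0.46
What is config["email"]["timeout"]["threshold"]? 0.19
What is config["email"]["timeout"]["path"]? 4.48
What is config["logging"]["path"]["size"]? 6379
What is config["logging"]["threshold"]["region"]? 5432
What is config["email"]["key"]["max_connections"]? "development"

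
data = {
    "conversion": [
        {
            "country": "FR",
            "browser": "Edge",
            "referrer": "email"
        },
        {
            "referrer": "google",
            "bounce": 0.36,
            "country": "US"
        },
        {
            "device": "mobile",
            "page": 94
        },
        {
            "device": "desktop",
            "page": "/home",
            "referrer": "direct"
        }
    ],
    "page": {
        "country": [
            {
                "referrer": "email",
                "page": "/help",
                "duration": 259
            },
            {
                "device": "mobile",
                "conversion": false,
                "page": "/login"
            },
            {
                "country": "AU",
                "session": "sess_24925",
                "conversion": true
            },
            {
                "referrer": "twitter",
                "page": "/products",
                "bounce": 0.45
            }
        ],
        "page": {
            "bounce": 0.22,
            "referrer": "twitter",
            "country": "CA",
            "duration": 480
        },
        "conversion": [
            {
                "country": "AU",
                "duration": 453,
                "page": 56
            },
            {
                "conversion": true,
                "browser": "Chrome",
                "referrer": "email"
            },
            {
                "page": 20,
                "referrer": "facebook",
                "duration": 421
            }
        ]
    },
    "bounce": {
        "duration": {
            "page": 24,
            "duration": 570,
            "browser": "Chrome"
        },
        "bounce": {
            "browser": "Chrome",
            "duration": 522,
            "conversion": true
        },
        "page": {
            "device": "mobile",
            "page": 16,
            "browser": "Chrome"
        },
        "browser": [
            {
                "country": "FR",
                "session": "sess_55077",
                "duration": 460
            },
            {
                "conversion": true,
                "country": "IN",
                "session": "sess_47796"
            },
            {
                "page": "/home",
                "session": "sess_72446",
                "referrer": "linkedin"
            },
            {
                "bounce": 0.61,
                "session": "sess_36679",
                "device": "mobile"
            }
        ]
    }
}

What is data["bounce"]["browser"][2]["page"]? "/home"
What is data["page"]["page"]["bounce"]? 0.22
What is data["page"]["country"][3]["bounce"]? 0.45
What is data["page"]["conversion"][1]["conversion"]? True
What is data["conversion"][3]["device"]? "desktop"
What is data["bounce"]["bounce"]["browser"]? "Chrome"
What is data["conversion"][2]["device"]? "mobile"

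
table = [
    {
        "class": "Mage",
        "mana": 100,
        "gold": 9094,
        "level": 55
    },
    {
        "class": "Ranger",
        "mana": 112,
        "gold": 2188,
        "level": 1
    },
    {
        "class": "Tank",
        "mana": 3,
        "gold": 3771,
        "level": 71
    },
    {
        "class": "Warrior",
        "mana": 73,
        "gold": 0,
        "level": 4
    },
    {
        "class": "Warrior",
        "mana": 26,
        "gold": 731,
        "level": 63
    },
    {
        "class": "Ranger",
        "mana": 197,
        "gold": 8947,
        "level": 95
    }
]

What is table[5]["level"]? 95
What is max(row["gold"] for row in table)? 9094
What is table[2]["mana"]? 3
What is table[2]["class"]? "Tank"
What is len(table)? 6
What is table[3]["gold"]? 0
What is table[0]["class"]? "Mage"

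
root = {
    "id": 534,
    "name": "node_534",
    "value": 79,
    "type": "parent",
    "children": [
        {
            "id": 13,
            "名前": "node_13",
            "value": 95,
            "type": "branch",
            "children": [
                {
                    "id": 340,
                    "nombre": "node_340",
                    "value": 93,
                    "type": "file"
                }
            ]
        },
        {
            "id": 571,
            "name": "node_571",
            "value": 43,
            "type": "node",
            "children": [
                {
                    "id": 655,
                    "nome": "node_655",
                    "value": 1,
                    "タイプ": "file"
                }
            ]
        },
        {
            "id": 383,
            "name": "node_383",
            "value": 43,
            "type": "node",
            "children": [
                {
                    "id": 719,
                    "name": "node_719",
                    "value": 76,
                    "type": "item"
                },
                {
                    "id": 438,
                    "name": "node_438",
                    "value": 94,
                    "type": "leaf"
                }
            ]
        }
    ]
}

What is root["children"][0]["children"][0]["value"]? 93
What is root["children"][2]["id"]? 383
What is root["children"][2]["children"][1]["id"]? 438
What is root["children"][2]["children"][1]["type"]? "leaf"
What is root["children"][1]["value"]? 43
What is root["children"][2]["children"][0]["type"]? "item"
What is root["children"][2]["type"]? "node"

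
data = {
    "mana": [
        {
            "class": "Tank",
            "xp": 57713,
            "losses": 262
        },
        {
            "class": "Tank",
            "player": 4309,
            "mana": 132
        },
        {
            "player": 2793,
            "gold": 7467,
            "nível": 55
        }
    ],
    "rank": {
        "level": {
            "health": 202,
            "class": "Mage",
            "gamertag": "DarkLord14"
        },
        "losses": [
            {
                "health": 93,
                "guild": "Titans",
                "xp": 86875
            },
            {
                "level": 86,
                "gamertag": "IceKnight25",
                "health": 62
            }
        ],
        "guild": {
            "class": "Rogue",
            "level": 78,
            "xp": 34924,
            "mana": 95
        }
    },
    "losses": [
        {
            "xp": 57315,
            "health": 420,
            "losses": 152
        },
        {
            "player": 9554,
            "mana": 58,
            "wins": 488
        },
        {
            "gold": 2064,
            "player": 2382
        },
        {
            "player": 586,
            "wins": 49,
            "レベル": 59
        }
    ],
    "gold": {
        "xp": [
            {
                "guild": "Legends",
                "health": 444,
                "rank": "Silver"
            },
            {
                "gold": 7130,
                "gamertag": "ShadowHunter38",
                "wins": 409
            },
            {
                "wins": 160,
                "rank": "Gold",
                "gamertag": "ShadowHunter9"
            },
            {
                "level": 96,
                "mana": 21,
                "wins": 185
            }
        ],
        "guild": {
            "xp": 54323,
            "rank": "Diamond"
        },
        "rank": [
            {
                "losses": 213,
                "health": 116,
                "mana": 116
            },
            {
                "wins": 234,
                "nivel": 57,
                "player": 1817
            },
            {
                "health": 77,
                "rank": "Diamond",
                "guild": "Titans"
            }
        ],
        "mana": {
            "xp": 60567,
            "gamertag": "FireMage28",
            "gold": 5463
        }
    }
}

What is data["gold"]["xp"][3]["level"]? 96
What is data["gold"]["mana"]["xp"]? 60567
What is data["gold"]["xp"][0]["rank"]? "Silver"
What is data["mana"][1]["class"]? "Tank"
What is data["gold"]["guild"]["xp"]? 54323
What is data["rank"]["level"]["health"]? 202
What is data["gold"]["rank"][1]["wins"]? 234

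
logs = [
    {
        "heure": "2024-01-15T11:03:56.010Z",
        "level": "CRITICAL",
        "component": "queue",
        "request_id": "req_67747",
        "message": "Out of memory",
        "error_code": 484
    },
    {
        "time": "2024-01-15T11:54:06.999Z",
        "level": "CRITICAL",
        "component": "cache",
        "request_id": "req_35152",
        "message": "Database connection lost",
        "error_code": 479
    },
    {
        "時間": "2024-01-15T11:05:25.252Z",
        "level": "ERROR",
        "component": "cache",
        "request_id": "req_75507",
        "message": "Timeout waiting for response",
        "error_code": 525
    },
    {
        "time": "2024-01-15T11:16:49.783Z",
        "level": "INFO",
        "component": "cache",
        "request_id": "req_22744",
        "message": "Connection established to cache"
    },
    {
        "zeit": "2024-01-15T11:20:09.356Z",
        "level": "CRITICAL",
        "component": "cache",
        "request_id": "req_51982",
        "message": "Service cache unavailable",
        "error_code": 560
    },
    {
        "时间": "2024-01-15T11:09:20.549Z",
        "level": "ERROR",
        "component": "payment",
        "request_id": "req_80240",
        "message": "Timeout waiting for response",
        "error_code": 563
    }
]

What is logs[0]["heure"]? "2024-01-15T11:03:56.010Z"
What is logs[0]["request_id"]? "req_67747"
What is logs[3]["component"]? "cache"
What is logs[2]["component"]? "cache"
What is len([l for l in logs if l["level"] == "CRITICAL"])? 3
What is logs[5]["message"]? "Timeout waiting for response"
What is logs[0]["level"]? "CRITICAL"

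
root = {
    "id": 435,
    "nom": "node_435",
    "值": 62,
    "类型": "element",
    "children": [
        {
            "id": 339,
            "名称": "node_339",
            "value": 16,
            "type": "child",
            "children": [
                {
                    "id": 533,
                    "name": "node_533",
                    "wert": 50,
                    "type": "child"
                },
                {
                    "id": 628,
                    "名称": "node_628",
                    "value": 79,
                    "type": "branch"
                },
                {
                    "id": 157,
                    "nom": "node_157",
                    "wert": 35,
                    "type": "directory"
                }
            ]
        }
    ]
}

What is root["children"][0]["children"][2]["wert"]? 35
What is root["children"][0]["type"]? "child"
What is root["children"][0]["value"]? 16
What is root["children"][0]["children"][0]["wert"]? 50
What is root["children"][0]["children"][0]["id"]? 533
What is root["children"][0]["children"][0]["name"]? "node_533"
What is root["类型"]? "element"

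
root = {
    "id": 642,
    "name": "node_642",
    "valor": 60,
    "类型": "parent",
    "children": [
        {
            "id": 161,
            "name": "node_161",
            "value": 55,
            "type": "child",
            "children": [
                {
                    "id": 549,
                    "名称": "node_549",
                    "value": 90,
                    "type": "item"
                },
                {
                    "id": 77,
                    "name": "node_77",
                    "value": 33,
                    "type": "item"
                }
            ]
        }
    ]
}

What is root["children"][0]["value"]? 55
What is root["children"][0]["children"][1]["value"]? 33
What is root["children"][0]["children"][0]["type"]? "item"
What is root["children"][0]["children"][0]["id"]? 549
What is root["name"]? "node_642"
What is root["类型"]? "parent"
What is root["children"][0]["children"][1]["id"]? 77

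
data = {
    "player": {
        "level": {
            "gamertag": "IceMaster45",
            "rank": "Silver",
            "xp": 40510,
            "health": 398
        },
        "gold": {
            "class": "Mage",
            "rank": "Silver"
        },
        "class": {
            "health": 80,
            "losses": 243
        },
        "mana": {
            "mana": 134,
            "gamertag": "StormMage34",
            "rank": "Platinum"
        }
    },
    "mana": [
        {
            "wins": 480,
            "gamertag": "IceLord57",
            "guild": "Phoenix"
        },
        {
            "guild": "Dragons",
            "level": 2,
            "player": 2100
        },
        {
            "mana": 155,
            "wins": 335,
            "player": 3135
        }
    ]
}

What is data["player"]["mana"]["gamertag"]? "StormMage34"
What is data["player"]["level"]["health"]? 398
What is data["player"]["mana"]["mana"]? 134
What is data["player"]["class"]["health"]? 80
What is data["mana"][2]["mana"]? 155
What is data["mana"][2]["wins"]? 335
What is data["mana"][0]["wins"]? 480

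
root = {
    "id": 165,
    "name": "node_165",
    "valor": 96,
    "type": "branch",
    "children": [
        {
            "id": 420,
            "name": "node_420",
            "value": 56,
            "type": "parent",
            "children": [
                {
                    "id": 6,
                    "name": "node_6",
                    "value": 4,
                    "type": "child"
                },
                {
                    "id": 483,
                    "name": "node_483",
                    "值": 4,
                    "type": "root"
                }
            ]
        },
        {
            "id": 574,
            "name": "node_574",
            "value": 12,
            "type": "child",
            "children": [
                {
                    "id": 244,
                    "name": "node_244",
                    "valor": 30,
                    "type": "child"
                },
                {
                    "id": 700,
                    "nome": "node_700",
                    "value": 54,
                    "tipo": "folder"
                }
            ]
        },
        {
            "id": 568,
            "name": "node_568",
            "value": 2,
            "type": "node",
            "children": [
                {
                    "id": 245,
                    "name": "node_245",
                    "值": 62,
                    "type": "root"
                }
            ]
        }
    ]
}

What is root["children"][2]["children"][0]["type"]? "root"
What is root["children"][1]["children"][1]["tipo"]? "folder"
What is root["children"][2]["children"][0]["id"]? 245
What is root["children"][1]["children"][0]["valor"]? 30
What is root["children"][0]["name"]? "node_420"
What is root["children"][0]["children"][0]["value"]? 4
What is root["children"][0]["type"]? "parent"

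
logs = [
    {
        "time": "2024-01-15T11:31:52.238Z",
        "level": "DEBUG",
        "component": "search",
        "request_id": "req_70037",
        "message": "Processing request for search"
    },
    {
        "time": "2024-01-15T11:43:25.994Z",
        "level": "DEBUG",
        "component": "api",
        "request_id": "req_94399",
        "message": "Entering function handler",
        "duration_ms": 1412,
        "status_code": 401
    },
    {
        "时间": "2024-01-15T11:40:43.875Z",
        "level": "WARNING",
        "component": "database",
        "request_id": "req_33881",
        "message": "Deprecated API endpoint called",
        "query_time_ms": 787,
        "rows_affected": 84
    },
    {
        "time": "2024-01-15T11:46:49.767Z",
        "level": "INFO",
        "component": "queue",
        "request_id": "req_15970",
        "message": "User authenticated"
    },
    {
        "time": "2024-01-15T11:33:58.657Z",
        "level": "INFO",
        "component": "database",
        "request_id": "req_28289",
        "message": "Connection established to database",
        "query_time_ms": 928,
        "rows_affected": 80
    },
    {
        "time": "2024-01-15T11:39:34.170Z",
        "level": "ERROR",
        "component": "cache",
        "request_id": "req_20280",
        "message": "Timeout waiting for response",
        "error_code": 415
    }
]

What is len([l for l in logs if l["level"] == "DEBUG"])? 2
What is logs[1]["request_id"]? "req_94399"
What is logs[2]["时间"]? "2024-01-15T11:40:43.875Z"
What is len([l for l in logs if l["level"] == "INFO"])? 2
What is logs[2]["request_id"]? "req_33881"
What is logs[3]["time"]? "2024-01-15T11:46:49.767Z"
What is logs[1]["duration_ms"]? 1412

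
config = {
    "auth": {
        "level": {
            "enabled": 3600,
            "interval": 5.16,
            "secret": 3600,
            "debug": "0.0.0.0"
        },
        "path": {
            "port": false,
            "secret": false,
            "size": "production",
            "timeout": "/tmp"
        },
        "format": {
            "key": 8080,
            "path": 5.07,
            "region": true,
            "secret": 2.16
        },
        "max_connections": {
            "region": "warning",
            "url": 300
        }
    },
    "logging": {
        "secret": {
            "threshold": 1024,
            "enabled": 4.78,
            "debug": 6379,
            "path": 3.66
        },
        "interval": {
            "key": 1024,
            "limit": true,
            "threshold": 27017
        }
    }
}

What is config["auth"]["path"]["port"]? False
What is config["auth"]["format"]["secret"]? 2.16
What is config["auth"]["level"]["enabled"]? 3600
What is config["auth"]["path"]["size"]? "production"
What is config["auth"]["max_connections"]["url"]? 300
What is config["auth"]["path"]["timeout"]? "/tmp"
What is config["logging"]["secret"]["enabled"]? 4.78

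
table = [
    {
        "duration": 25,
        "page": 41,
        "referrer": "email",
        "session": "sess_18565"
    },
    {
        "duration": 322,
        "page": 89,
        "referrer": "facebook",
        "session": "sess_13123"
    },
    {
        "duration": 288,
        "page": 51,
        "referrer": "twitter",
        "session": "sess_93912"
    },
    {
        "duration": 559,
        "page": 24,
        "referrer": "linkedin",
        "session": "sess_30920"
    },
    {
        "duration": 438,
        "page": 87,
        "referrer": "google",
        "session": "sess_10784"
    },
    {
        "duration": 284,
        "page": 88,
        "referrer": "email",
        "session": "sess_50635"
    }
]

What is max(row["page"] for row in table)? 89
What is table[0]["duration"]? 25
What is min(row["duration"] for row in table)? 25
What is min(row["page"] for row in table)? 24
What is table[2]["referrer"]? "twitter"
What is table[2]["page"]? 51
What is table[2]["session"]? "sess_93912"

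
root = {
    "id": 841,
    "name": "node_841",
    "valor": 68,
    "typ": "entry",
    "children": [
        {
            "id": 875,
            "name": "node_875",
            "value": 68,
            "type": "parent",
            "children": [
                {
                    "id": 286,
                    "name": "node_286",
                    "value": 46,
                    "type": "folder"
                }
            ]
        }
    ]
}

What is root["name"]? "node_841"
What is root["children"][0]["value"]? 68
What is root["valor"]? 68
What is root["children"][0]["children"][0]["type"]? "folder"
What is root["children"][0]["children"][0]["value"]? 46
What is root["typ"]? "entry"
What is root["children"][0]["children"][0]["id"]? 286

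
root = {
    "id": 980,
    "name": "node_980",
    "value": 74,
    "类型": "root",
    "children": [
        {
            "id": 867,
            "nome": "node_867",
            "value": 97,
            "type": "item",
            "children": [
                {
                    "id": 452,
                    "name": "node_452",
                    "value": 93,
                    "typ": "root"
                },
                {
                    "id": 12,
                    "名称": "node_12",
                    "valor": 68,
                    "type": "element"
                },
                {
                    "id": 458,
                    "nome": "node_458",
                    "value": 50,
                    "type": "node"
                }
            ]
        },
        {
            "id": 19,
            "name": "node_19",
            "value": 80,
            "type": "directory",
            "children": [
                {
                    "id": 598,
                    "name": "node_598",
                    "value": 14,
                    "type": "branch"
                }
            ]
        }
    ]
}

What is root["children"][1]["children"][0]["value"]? 14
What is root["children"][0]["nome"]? "node_867"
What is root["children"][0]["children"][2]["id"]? 458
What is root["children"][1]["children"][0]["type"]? "branch"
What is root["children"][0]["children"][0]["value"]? 93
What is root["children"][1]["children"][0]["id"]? 598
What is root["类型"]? "root"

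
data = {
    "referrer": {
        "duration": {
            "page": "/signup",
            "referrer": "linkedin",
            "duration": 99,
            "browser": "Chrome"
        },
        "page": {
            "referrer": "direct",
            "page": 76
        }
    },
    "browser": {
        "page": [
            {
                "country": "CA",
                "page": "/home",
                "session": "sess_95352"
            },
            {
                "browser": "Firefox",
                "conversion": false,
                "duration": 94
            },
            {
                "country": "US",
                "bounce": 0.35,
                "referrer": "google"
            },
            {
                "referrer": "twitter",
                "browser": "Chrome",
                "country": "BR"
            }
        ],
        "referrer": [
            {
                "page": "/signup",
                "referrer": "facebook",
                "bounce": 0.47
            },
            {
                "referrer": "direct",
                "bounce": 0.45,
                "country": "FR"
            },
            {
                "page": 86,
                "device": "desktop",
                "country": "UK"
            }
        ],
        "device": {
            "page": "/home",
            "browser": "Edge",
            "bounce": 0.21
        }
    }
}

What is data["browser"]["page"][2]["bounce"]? 0.35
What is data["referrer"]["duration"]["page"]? "/signup"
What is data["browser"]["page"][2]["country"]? "US"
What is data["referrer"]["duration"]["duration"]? 99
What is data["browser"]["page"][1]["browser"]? "Firefox"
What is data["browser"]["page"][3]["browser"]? "Chrome"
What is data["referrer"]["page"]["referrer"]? "direct"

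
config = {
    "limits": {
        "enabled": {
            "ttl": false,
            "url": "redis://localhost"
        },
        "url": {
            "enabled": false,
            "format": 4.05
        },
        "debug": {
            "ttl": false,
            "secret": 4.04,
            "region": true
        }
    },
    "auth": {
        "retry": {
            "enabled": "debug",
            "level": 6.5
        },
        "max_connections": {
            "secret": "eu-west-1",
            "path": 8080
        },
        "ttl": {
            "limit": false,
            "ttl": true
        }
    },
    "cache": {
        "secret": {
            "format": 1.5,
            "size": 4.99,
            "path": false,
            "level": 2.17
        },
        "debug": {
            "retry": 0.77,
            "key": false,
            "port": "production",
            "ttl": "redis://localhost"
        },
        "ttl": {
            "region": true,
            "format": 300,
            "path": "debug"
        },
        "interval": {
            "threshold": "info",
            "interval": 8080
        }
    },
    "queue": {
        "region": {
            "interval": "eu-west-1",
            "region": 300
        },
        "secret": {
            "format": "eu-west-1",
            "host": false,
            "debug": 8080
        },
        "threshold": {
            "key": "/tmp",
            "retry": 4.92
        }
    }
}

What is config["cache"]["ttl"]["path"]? "debug"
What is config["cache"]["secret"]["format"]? 1.5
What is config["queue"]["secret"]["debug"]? 8080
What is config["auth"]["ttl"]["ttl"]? True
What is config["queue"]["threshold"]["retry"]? 4.92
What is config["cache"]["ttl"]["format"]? 300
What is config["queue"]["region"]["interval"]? "eu-west-1"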